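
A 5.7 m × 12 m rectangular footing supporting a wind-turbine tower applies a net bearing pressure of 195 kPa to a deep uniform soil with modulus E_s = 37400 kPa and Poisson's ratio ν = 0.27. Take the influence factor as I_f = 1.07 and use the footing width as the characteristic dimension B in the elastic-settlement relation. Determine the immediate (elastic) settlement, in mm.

S_e ≈ 29.5 mm

Immediate (elastic) settlement: S_e = q·B·(1−ν²)/E_s · I_f.
S_e = 195 × 5.7 × (1 − 0.27²) / 37400 × 1.07
    = 195 × 5.7 × 0.9271 / 37400 × 1.07
    = 0.02948 m = 29.48 mm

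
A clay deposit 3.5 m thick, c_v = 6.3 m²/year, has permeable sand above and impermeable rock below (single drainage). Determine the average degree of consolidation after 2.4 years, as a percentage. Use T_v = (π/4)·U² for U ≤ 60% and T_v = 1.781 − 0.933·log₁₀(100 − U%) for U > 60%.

U ≈ 96.1 %

Drainage path length: H_d = H = 3.5 m (single drainage).
T_v = c_v·t/H_d² = 6.3×2.4/3.5² = 1.2343.
T_v = 1.2343 corresponds to the U > 60% branch:
U = 1 − 10^((1.781 − T_v)/0.933)/100 = 0.9615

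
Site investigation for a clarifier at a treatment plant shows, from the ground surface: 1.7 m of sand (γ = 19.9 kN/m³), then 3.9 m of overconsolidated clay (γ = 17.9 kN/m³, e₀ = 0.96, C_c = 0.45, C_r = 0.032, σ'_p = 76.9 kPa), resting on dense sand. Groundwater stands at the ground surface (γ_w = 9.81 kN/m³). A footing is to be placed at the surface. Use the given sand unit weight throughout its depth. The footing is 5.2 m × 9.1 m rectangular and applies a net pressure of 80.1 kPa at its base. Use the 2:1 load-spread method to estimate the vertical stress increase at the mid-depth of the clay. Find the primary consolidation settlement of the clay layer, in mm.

S_c ≈ 19.4 mm

Mid-depth of clay below the ground surface: z = 1.7 + 3.9/2 = 3.65 m.
Total vertical stress at mid-clay: σ_v = 19.9×1.7 + 17.9×1.95 = 68.735 kPa.
Pore pressure: u = 9.81×(3.65 − 0) = 35.806 kPa.
Initial effective stress: σ'_0 = σ_v − u = 68.735 − 35.806 = 32.929 kPa.
Stress increase at mid-clay by the 2:1 spreading method:
Δσ = qBL/((B+z)(L+z)) = 80.1×5.2×9.1/((5.2+3.65)(9.1+3.65)) = 33.591 kPa
Final effective stress: σ'_f = 32.929 + 33.591 = 66.52 kPa.
σ'_f = 66.52 ≤ σ'_p = 76.9 kPa, so the clay remains overconsolidated and only the recompression index applies:
S_c = C_r·H/(1+e₀)·log₁₀(σ'_f/σ'_0) = 0.032×3.9/1.96×log₁₀(66.52/32.929)
    = 0.063674 × 0.30537 = 0.01944 m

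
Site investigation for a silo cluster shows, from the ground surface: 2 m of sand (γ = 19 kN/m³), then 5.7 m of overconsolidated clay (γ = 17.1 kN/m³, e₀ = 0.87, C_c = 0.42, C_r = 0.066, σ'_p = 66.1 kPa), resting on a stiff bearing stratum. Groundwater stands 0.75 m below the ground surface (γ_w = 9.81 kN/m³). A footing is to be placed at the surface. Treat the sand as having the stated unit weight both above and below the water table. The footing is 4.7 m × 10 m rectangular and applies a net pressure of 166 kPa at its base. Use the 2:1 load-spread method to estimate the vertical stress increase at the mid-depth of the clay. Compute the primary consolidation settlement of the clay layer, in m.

Mid-depth of clay below the ground surface: z = 2 + 5.7/2 = 4.85 m.
Total vertical stress at mid-clay: σ_v = 19×2 + 17.1×2.85 = 86.735 kPa.
Pore pressure: u = 9.81×(4.85 − 0.75) = 40.221 kPa.
Initial effective stress: σ'_0 = σ_v − u = 86.735 − 40.221 = 46.514 kPa.
Stress increase at mid-clay by the 2:1 spreading method:
Δσ = qBL/((B+z)(L+z)) = 166×4.7×10/((4.7+4.85)(10+4.85)) = 55.014 kPa
Final effective stress: σ'_f = 46.514 + 55.014 = 101.53 kPa.
σ'_f = 101.53 > σ'_p = 66.1 kPa, so the stress path crosses the preconsolidation pressure — recompression up to σ'_p, then virgin compression beyond:
S_c = H/(1+e₀)·[C_r·log₁₀(σ'_p/σ'_0) + C_c·log₁₀(σ'_f/σ'_p)]
    = 5.7/1.87 × [0.066×log₁₀(66.1/46.514) + 0.42×log₁₀(101.53/66.1)]
    = 3.0481 × [0.010073 + 0.078285] = 0.2693 m

S_c ≈ 0.269 m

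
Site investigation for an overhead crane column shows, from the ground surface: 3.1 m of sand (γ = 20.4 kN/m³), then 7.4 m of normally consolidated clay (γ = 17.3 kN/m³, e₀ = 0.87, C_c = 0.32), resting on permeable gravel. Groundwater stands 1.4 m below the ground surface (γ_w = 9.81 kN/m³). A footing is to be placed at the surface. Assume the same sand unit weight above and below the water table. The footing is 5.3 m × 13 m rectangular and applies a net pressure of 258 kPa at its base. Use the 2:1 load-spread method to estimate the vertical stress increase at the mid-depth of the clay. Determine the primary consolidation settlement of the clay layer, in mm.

S_c ≈ 381 mm

Mid-depth of clay below the ground surface: z = 3.1 + 7.4/2 = 6.8 m.
Total vertical stress at mid-clay: σ_v = 20.4×3.1 + 17.3×3.7 = 127.25 kPa.
Pore pressure: u = 9.81×(6.8 − 1.4) = 52.974 kPa.
Initial effective stress: σ'_0 = σ_v − u = 127.25 − 52.974 = 74.276 kPa.
Stress increase at mid-clay by the 2:1 spreading method:
Δσ = qBL/((B+z)(L+z)) = 258×5.3×13/((5.3+6.8)(13+6.8)) = 74.197 kPa
Final effective stress: σ'_f = σ'_0 + Δσ = 74.276 + 74.197 = 148.47 kPa.
Normally consolidated clay, so the full stress increment lies on the virgin compression line:
S_c = C_c·H/(1+e₀)·log₁₀(σ'_f/σ'_0) = 0.32×7.4/(1+0.87)×log₁₀(148.47/74.276)
    = 1.2663 × 0.30079 = 0.3809 m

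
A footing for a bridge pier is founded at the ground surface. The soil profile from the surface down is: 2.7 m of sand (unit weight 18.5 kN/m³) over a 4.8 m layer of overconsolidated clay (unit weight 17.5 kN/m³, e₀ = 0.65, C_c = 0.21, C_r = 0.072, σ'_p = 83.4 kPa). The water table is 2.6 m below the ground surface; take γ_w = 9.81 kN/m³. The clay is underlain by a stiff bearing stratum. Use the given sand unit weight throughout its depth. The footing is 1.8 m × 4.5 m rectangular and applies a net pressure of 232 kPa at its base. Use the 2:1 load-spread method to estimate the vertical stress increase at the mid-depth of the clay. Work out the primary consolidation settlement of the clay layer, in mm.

Mid-depth of clay below the ground surface: z = 2.7 + 4.8/2 = 5.1 m.
Total vertical stress at mid-clay: σ_v = 18.5×2.7 + 17.5×2.4 = 91.95 kPa.
Pore pressure: u = 9.81×(5.1 − 2.6) = 24.525 kPa.
Initial effective stress: σ'_0 = σ_v − u = 91.95 − 24.525 = 67.425 kPa.
Stress increase at mid-clay by the 2:1 spreading method:
Δσ = qBL/((B+z)(L+z)) = 232×1.8×4.5/((1.8+5.1)(4.5+5.1)) = 28.37 kPa
Final effective stress: σ'_f = 67.425 + 28.37 = 95.795 kPa.
σ'_f = 95.795 > σ'_p = 83.4 kPa, so the stress path crosses the preconsolidation pressure — recompression up to σ'_p, then virgin compression beyond:
S_c = H/(1+e₀)·[C_r·log₁₀(σ'_p/σ'_0) + C_c·log₁₀(σ'_f/σ'_p)]
    = 4.8/1.65 × [0.072×log₁₀(83.4/67.425) + 0.21×log₁₀(95.795/83.4)]
    = 2.9091 × [0.0066488 + 0.012637] = 0.0561 m

S_c ≈ 56.1 mm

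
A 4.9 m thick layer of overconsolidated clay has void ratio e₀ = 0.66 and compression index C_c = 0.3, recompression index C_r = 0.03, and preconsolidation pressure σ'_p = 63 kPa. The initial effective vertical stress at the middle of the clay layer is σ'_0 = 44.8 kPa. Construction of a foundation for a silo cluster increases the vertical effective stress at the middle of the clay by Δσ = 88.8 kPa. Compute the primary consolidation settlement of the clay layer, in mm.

Final effective stress: σ'_f = 44.8 + 88.8 = 133.6 kPa.
σ'_f = 133.6 > σ'_p = 63 kPa, so the stress path crosses the preconsolidation pressure — recompression up to σ'_p, then virgin compression beyond:
S_c = H/(1+e₀)·[C_r·log₁₀(σ'_p/σ'_0) + C_c·log₁₀(σ'_f/σ'_p)]
    = 4.9/1.66 × [0.03×log₁₀(63/44.8) + 0.3×log₁₀(133.6/63)]
    = 2.9518 × [0.0044419 + 0.09794] = 0.3022 m

S_c ≈ 302 mm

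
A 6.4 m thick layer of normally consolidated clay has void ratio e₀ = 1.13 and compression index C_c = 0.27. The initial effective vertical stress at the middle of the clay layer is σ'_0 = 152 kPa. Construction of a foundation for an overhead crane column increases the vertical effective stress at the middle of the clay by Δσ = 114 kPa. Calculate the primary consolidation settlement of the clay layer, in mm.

S_c ≈ 197 mm

Final effective stress: σ'_f = σ'_0 + Δσ = 152 + 114 = 266 kPa.
Normally consolidated clay, so the full stress increment lies on the virgin compression line:
S_c = C_c·H/(1+e₀)·log₁₀(σ'_f/σ'_0) = 0.27×6.4/(1+1.13)×log₁₀(266/152)
    = 0.81127 × 0.24304 = 0.1972 m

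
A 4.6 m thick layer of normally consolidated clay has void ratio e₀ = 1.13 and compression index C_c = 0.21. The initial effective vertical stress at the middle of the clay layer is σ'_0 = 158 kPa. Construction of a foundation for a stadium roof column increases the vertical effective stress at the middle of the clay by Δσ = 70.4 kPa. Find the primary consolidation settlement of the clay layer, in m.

S_c ≈ 0.0726 m

Final effective stress: σ'_f = σ'_0 + Δσ = 158 + 70.4 = 228.4 kPa.
Normally consolidated clay, so the full stress increment lies on the virgin compression line:
S_c = C_c·H/(1+e₀)·log₁₀(σ'_f/σ'_0) = 0.21×4.6/(1+1.13)×log₁₀(228.4/158)
    = 0.45352 × 0.16004 = 0.07258 m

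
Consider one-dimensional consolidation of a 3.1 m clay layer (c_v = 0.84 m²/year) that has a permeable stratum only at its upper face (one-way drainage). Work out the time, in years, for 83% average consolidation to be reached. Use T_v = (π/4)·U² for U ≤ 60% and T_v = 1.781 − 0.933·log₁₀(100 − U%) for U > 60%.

t ≈ 7.24 years

Drainage path length: H_d = H = 3.1 m (single drainage).
U > 60%: T_v = 1.781 − 0.933·log₁₀(100 − 83) = 0.63299.
t = T_v·H_d²/c_v = 0.63299×3.1²/0.84 = 7.242 years.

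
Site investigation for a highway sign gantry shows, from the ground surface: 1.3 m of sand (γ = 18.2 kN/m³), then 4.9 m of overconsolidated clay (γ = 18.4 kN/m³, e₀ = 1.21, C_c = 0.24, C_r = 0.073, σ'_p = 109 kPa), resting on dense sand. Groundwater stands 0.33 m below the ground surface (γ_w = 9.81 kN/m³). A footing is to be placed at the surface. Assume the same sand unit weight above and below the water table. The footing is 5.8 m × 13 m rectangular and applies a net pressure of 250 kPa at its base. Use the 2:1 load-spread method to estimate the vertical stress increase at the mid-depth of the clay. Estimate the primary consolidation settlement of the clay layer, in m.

S_c ≈ 0.158 m

Mid-depth of clay below the ground surface: z = 1.3 + 4.9/2 = 3.75 m.
Total vertical stress at mid-clay: σ_v = 18.2×1.3 + 18.4×2.45 = 68.74 kPa.
Pore pressure: u = 9.81×(3.75 − 0.33) = 33.55 kPa.
Initial effective stress: σ'_0 = σ_v − u = 68.74 − 33.55 = 35.19 kPa.
Stress increase at mid-clay by the 2:1 spreading method:
Δσ = qBL/((B+z)(L+z)) = 250×5.8×13/((5.8+3.75)(13+3.75)) = 117.84 kPa
Final effective stress: σ'_f = 35.19 + 117.84 = 153.03 kPa.
σ'_f = 153.03 > σ'_p = 109 kPa, so the stress path crosses the preconsolidation pressure — recompression up to σ'_p, then virgin compression beyond:
S_c = H/(1+e₀)·[C_r·log₁₀(σ'_p/σ'_0) + C_c·log₁₀(σ'_f/σ'_p)]
    = 4.9/2.21 × [0.073×log₁₀(109/35.19) + 0.24×log₁₀(153.03/109)]
    = 2.2172 × [0.035844 + 0.035364] = 0.1579 m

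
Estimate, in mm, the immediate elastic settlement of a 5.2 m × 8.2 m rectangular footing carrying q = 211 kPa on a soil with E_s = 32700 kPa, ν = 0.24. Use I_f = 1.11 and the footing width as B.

S_e ≈ 35.1 mm

Immediate (elastic) settlement: S_e = q·B·(1−ν²)/E_s · I_f.
S_e = 211 × 5.2 × (1 − 0.24²) / 32700 × 1.11
    = 211 × 5.2 × 0.9424 / 32700 × 1.11
    = 0.0351 m = 35.1 mm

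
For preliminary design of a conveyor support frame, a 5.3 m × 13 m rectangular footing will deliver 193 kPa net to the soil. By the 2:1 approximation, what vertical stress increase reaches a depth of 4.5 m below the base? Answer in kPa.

Δσ_z ≈ 77.5 kPa

By the 2:1 method the load spreads at 1 horizontal : 2 vertical, so at depth z the loaded area has grown by z in each plan dimension:
Δσ = qBL/((B+z)(L+z)) = 193×5.3×13/((5.3+4.5)(13+4.5)) = 77.538 kPa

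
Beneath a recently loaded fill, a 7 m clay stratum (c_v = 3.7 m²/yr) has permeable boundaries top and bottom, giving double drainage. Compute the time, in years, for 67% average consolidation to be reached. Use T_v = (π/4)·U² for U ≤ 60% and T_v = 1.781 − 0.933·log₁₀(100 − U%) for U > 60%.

t ≈ 1.21 years

Drainage path length: H_d = H/2 = 3.5 m (double drainage).
U > 60%: T_v = 1.781 − 0.933·log₁₀(100 − 67) = 0.36423.
t = T_v·H_d²/c_v = 0.36423×3.5²/3.7 = 1.206 years.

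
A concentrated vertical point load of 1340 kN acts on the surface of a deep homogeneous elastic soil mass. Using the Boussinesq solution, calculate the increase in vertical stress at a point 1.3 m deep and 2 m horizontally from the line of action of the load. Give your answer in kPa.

Boussinesq vertical stress below a point load on an elastic half-space:
Δσ_z = 3P/(2πz²) · [1 + (r/z)²]^(−5/2)
r/z = 2/1.3 = 1.5385; [1+(r/z)²]^(−5/2) = 0.048077.
Δσ_z = 3×1340/(2π×1.3²) × 0.048077 = 378.58 × 0.048077 = 18.2 kPa

Δσ_z ≈ 18.2 kPa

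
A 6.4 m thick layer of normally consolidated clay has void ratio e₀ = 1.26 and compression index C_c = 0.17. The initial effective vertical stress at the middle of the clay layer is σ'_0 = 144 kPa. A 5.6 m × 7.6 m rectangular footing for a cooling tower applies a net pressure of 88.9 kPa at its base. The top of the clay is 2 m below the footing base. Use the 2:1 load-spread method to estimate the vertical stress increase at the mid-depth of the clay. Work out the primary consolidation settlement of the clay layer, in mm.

S_c ≈ 36.4 mm

Mid-depth of clay below the footing base: z = 2 + 6.4/2 = 5.2 m.
Stress increase at mid-clay by the 2:1 spreading method:
Δσ = qBL/((B+z)(L+z)) = 88.9×5.6×7.6/((5.6+5.2)(7.6+5.2)) = 27.37 kPa
Final effective stress: σ'_f = σ'_0 + Δσ = 144 + 27.37 = 171.37 kPa.
Normally consolidated clay, so the full stress increment lies on the virgin compression line:
S_c = C_c·H/(1+e₀)·log₁₀(σ'_f/σ'_0) = 0.17×6.4/(1+1.26)×log₁₀(171.37/144)
    = 0.48142 × 0.075572 = 0.03638 m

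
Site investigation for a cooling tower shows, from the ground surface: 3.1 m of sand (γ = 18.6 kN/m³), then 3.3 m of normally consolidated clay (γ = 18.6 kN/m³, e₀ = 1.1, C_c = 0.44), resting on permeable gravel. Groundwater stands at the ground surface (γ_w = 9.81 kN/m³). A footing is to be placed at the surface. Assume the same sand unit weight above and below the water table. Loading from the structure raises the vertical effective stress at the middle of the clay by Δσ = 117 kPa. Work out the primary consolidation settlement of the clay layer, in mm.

S_c ≈ 401 mm

Mid-depth of clay below the ground surface: z = 3.1 + 3.3/2 = 4.75 m.
Total vertical stress at mid-clay: σ_v = 18.6×3.1 + 18.6×1.65 = 88.35 kPa.
Pore pressure: u = 9.81×(4.75 − 0) = 46.598 kPa.
Initial effective stress: σ'_0 = σ_v − u = 88.35 − 46.598 = 41.752 kPa.
Final effective stress: σ'_f = σ'_0 + Δσ = 41.752 + 117 = 158.75 kPa.
Normally consolidated clay, so the full stress increment lies on the virgin compression line:
S_c = C_c·H/(1+e₀)·log₁₀(σ'_f/σ'_0) = 0.44×3.3/(1+1.1)×log₁₀(158.75/41.752)
    = 0.69143 × 0.58004 = 0.4011 m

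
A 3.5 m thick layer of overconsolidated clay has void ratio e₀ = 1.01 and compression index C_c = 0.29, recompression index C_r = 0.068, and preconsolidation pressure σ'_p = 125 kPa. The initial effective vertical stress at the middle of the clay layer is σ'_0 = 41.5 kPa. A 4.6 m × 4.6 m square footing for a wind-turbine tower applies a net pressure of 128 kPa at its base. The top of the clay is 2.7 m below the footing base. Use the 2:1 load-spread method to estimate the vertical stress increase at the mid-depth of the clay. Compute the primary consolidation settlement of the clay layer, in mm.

Mid-depth of clay below the footing base: z = 2.7 + 3.5/2 = 4.45 m.
Stress increase at mid-clay by the 2:1 spreading method:
Δσ = qBL/((B+z)(L+z)) = 128×4.6×4.6/((4.6+4.45)(4.6+4.45)) = 33.07 kPa
Final effective stress: σ'_f = 41.5 + 33.07 = 74.57 kPa.
σ'_f = 74.57 ≤ σ'_p = 125 kPa, so the clay remains overconsolidated and only the recompression index applies:
S_c = C_r·H/(1+e₀)·log₁₀(σ'_f/σ'_0) = 0.068×3.5/2.01×log₁₀(74.57/41.5)
    = 0.11841 × 0.25452 = 0.03014 m

S_c ≈ 30.1 mm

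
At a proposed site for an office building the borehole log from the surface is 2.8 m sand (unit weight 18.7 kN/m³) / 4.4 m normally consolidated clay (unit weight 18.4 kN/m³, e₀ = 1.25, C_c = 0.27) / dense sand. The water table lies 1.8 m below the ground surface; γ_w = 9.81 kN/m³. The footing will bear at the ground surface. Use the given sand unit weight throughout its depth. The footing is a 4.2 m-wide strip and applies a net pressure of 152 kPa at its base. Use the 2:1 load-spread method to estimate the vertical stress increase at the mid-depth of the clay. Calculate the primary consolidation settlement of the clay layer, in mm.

S_c ≈ 173 mm

Mid-depth of clay below the ground surface: z = 2.8 + 4.4/2 = 5 m.
Total vertical stress at mid-clay: σ_v = 18.7×2.8 + 18.4×2.2 = 92.84 kPa.
Pore pressure: u = 9.81×(5 − 1.8) = 31.392 kPa.
Initial effective stress: σ'_0 = σ_v − u = 92.84 − 31.392 = 61.448 kPa.
Stress increase at mid-clay by the 2:1 spreading method:
Δσ = qB/(B+z) = 152×4.2/(4.2+5) = 69.391 kPa
Final effective stress: σ'_f = σ'_0 + Δσ = 61.448 + 69.391 = 130.84 kPa.
Normally consolidated clay, so the full stress increment lies on the virgin compression line:
S_c = C_c·H/(1+e₀)·log₁₀(σ'_f/σ'_0) = 0.27×4.4/(1+1.25)×log₁₀(130.84/61.448)
    = 0.528 × 0.32823 = 0.1733 m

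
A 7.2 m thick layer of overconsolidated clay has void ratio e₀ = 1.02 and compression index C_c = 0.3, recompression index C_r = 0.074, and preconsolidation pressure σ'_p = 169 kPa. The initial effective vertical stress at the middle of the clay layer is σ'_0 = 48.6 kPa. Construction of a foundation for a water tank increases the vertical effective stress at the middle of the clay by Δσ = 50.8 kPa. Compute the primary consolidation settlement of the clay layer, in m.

S_c ≈ 0.082 m

Final effective stress: σ'_f = 48.6 + 50.8 = 99.4 kPa.
σ'_f = 99.4 ≤ σ'_p = 169 kPa, so the clay remains overconsolidated and only the recompression index applies:
S_c = C_r·H/(1+e₀)·log₁₀(σ'_f/σ'_0) = 0.074×7.2/2.02×log₁₀(99.4/48.6)
    = 0.26377 × 0.31075 = 0.08197 m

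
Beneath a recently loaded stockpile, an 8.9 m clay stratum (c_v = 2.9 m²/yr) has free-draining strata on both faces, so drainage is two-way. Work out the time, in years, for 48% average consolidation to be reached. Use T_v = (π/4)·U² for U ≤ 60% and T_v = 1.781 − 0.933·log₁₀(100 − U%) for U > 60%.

Drainage path length: H_d = H/2 = 4.45 m (double drainage).
U ≤ 60%: T_v = (π/4)·U² = (π/4)×0.48² = 0.18096.
t = T_v·H_d²/c_v = 0.18096×4.45²/2.9 = 1.236 years.

t ≈ 1.24 years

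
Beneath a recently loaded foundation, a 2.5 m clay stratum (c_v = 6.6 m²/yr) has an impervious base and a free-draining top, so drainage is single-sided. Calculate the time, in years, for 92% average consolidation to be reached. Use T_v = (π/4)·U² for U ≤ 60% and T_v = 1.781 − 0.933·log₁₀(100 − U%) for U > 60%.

Drainage path length: H_d = H = 2.5 m (single drainage).
U > 60%: T_v = 1.781 − 0.933·log₁₀(100 − 92) = 0.93842.
t = T_v·H_d²/c_v = 0.93842×2.5²/6.6 = 0.8887 years.

t ≈ 0.889 years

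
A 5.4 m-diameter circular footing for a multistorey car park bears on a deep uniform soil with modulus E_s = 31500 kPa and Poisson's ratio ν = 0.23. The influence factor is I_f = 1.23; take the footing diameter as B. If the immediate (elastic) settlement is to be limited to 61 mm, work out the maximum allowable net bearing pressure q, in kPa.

S_e = q·B·(1−ν²)/E_s · I_f  ⇒  q = S_e·E_s / (B·(1−ν²)·I_f).
q = 0.061 × 31500 / (5.4 × 0.9471 × 1.23) = 305.5 kPa

q ≈ 305 kPa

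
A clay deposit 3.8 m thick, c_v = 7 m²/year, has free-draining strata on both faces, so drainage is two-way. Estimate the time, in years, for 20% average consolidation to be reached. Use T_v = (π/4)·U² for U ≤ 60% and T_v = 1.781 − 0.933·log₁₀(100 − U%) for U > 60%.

Drainage path length: H_d = H/2 = 1.9 m (double drainage).
U ≤ 60%: T_v = (π/4)·U² = (π/4)×0.2² = 0.031416.
t = T_v·H_d²/c_v = 0.031416×1.9²/7 = 0.0162 years.

t ≈ 0.0162 years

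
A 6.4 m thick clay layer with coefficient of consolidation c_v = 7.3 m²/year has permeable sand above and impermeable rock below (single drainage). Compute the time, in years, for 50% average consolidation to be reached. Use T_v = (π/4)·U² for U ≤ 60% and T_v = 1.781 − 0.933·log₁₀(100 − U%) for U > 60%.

Drainage path length: H_d = H = 6.4 m (single drainage).
U ≤ 60%: T_v = (π/4)·U² = (π/4)×0.5² = 0.19635.
t = T_v·H_d²/c_v = 0.19635×6.4²/7.3 = 1.102 years.

t ≈ 1.1 years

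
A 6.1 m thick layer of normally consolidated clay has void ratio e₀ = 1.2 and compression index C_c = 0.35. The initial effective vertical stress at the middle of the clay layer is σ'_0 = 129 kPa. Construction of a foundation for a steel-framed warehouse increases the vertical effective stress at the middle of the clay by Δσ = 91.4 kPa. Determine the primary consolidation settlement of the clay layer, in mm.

Final effective stress: σ'_f = σ'_0 + Δσ = 129 + 91.4 = 220.4 kPa.
Normally consolidated clay, so the full stress increment lies on the virgin compression line:
S_c = C_c·H/(1+e₀)·log₁₀(σ'_f/σ'_0) = 0.35×6.1/(1+1.2)×log₁₀(220.4/129)
    = 0.97045 × 0.23262 = 0.2257 m

S_c ≈ 226 mm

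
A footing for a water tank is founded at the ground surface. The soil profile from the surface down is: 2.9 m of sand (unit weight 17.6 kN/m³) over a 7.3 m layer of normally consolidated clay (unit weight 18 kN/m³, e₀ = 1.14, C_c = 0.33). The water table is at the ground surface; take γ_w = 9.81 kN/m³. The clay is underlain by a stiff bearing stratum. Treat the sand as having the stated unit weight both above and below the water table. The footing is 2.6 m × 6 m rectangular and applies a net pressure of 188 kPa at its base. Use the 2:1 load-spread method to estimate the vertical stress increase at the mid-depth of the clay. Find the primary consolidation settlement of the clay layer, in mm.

S_c ≈ 194 mm

Mid-depth of clay below the ground surface: z = 2.9 + 7.3/2 = 6.55 m.
Total vertical stress at mid-clay: σ_v = 17.6×2.9 + 18×3.65 = 116.74 kPa.
Pore pressure: u = 9.81×(6.55 − 0) = 64.255 kPa.
Initial effective stress: σ'_0 = σ_v − u = 116.74 − 64.255 = 52.485 kPa.
Stress increase at mid-clay by the 2:1 spreading method:
Δσ = qBL/((B+z)(L+z)) = 188×2.6×6/((2.6+6.55)(6+6.55)) = 25.54 kPa
Final effective stress: σ'_f = σ'_0 + Δσ = 52.485 + 25.54 = 78.025 kPa.
Normally consolidated clay, so the full stress increment lies on the virgin compression line:
S_c = C_c·H/(1+e₀)·log₁₀(σ'_f/σ'_0) = 0.33×7.3/(1+1.14)×log₁₀(78.025/52.485)
    = 1.1257 × 0.1722 = 0.1938 m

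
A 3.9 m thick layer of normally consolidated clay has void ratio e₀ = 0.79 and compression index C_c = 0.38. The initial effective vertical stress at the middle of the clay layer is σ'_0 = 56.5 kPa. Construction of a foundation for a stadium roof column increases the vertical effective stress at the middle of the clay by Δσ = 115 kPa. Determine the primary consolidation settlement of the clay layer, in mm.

Final effective stress: σ'_f = σ'_0 + Δσ = 56.5 + 115 = 171.5 kPa.
Normally consolidated clay, so the full stress increment lies on the virgin compression line:
S_c = C_c·H/(1+e₀)·log₁₀(σ'_f/σ'_0) = 0.38×3.9/(1+0.79)×log₁₀(171.5/56.5)
    = 0.82793 × 0.48222 = 0.3992 m

S_c ≈ 399 mm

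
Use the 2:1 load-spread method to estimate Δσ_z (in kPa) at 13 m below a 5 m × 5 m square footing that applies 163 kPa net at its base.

Δσ_z ≈ 12.6 kPa

By the 2:1 method the load spreads at 1 horizontal : 2 vertical, so at depth z the loaded area has grown by z in each plan dimension:
Δσ = qBL/((B+z)(L+z)) = 163×5×5/((5+13)(5+13)) = 12.577 kPa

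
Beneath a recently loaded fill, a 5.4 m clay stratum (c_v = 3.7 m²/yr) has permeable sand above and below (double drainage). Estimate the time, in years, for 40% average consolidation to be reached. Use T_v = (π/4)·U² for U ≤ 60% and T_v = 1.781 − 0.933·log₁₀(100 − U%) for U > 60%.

t ≈ 0.248 years

Drainage path length: H_d = H/2 = 2.7 m (double drainage).
U ≤ 60%: T_v = (π/4)·U² = (π/4)×0.4² = 0.12566.
t = T_v·H_d²/c_v = 0.12566×2.7²/3.7 = 0.2476 years.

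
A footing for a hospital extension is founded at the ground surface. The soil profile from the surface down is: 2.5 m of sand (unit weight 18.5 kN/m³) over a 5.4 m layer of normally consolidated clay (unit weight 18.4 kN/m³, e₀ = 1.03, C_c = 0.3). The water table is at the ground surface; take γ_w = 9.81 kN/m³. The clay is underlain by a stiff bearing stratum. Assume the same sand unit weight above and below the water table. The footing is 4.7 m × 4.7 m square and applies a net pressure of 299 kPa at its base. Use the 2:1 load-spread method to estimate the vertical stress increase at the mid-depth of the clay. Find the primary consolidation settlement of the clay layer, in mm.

S_c ≈ 318 mm

Mid-depth of clay below the ground surface: z = 2.5 + 5.4/2 = 5.2 m.
Total vertical stress at mid-clay: σ_v = 18.5×2.5 + 18.4×2.7 = 95.93 kPa.
Pore pressure: u = 9.81×(5.2 − 0) = 51.012 kPa.
Initial effective stress: σ'_0 = σ_v − u = 95.93 − 51.012 = 44.918 kPa.
Stress increase at mid-clay by the 2:1 spreading method:
Δσ = qBL/((B+z)(L+z)) = 299×4.7×4.7/((4.7+5.2)(4.7+5.2)) = 67.39 kPa
Final effective stress: σ'_f = σ'_0 + Δσ = 44.918 + 67.39 = 112.31 kPa.
Normally consolidated clay, so the full stress increment lies on the virgin compression line:
S_c = C_c·H/(1+e₀)·log₁₀(σ'_f/σ'_0) = 0.3×5.4/(1+1.03)×log₁₀(112.31/44.918)
    = 0.79803 × 0.398 = 0.3176 m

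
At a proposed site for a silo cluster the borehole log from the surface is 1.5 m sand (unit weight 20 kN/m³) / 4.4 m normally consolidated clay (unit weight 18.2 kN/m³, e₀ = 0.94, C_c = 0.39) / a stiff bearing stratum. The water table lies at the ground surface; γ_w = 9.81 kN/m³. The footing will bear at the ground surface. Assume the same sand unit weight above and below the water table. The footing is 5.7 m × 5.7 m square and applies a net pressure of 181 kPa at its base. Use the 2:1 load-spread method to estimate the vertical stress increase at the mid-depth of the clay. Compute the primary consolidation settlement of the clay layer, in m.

S_c ≈ 0.418 m

Mid-depth of clay below the ground surface: z = 1.5 + 4.4/2 = 3.7 m.
Total vertical stress at mid-clay: σ_v = 20×1.5 + 18.2×2.2 = 70.04 kPa.
Pore pressure: u = 9.81×(3.7 − 0) = 36.297 kPa.
Initial effective stress: σ'_0 = σ_v − u = 70.04 − 36.297 = 33.743 kPa.
Stress increase at mid-clay by the 2:1 spreading method:
Δσ = qBL/((B+z)(L+z)) = 181×5.7×5.7/((5.7+3.7)(5.7+3.7)) = 66.554 kPa
Final effective stress: σ'_f = σ'_0 + Δσ = 33.743 + 66.554 = 100.3 kPa.
Normally consolidated clay, so the full stress increment lies on the virgin compression line:
S_c = C_c·H/(1+e₀)·log₁₀(σ'_f/σ'_0) = 0.39×4.4/(1+0.94)×log₁₀(100.3/33.743)
    = 0.88454 × 0.47312 = 0.4185 m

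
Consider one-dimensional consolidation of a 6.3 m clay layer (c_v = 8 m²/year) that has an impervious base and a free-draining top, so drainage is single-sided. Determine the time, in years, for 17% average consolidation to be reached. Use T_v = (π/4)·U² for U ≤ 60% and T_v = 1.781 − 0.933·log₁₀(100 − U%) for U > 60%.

t ≈ 0.113 years

Drainage path length: H_d = H = 6.3 m (single drainage).
U ≤ 60%: T_v = (π/4)·U² = (π/4)×0.17² = 0.022698.
t = T_v·H_d²/c_v = 0.022698×6.3²/8 = 0.1126 years.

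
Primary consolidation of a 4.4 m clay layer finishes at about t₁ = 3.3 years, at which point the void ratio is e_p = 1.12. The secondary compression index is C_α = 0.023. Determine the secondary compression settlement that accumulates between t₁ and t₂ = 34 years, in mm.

Secondary compression: S_s = C_α·H/(1+e_p)·log₁₀(t₂/t₁)
S_s = 0.023×4.4/(1+1.12)×log₁₀(34/3.3)
    = 0.04774 × 1.013 = 0.04835 m

S_s ≈ 48.4 mm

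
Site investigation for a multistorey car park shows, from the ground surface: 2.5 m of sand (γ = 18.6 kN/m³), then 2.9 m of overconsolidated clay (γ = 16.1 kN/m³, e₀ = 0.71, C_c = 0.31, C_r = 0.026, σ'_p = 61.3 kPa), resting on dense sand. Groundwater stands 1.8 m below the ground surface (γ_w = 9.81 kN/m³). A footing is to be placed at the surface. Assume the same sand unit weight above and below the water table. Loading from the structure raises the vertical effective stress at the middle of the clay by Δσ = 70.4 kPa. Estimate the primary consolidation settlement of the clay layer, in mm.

S_c ≈ 156 mm

Mid-depth of clay below the ground surface: z = 2.5 + 2.9/2 = 3.95 m.
Total vertical stress at mid-clay: σ_v = 18.6×2.5 + 16.1×1.45 = 69.845 kPa.
Pore pressure: u = 9.81×(3.95 − 1.8) = 21.091 kPa.
Initial effective stress: σ'_0 = σ_v − u = 69.845 − 21.091 = 48.754 kPa.
Final effective stress: σ'_f = 48.754 + 70.4 = 119.15 kPa.
σ'_f = 119.15 > σ'_p = 61.3 kPa, so the stress path crosses the preconsolidation pressure — recompression up to σ'_p, then virgin compression beyond:
S_c = H/(1+e₀)·[C_r·log₁₀(σ'_p/σ'_0) + C_c·log₁₀(σ'_f/σ'_p)]
    = 2.9/1.71 × [0.026×log₁₀(61.3/48.754) + 0.31×log₁₀(119.15/61.3)]
    = 1.6959 × [0.0025857 + 0.089476] = 0.1561 m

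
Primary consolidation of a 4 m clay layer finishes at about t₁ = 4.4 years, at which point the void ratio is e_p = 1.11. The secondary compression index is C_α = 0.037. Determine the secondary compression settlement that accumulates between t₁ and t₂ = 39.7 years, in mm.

Secondary compression: S_s = C_α·H/(1+e_p)·log₁₀(t₂/t₁)
S_s = 0.037×4/(1+1.11)×log₁₀(39.7/4.4)
    = 0.07014 × 0.9553 = 0.06701 m

S_s ≈ 67 mm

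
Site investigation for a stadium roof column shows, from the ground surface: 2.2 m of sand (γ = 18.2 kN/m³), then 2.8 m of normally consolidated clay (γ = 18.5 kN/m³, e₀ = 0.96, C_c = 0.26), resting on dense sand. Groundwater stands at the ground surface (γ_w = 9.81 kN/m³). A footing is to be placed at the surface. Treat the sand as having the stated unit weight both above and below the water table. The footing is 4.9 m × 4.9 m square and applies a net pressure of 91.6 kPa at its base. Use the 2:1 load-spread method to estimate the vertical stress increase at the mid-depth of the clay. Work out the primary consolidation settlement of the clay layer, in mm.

Mid-depth of clay below the ground surface: z = 2.2 + 2.8/2 = 3.6 m.
Total vertical stress at mid-clay: σ_v = 18.2×2.2 + 18.5×1.4 = 65.94 kPa.
Pore pressure: u = 9.81×(3.6 − 0) = 35.316 kPa.
Initial effective stress: σ'_0 = σ_v − u = 65.94 − 35.316 = 30.624 kPa.
Stress increase at mid-clay by the 2:1 spreading method:
Δσ = qBL/((B+z)(L+z)) = 91.6×4.9×4.9/((4.9+3.6)(4.9+3.6)) = 30.44 kPa
Final effective stress: σ'_f = σ'_0 + Δσ = 30.624 + 30.44 = 61.064 kPa.
Normally consolidated clay, so the full stress increment lies on the virgin compression line:
S_c = C_c·H/(1+e₀)·log₁₀(σ'_f/σ'_0) = 0.26×2.8/(1+0.96)×log₁₀(61.064/30.624)
    = 0.37143 × 0.29972 = 0.1113 m

S_c ≈ 111 mm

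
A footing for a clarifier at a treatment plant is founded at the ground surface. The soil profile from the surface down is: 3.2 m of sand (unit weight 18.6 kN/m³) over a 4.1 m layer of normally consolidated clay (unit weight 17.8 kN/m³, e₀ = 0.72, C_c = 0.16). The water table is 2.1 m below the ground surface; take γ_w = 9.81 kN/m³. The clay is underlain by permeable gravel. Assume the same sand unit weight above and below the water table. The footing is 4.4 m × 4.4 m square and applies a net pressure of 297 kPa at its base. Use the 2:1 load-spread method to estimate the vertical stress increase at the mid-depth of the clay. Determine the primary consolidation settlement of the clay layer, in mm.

S_c ≈ 110 mm

Mid-depth of clay below the ground surface: z = 3.2 + 4.1/2 = 5.25 m.
Total vertical stress at mid-clay: σ_v = 18.6×3.2 + 17.8×2.05 = 96.01 kPa.
Pore pressure: u = 9.81×(5.25 − 2.1) = 30.902 kPa.
Initial effective stress: σ'_0 = σ_v − u = 96.01 − 30.902 = 65.108 kPa.
Stress increase at mid-clay by the 2:1 spreading method:
Δσ = qBL/((B+z)(L+z)) = 297×4.4×4.4/((4.4+5.25)(4.4+5.25)) = 61.746 kPa
Final effective stress: σ'_f = σ'_0 + Δσ = 65.108 + 61.746 = 126.85 kPa.
Normally consolidated clay, so the full stress increment lies on the virgin compression line:
S_c = C_c·H/(1+e₀)·log₁₀(σ'_f/σ'_0) = 0.16×4.1/(1+0.72)×log₁₀(126.85/65.108)
    = 0.3814 × 0.28966 = 0.1105 m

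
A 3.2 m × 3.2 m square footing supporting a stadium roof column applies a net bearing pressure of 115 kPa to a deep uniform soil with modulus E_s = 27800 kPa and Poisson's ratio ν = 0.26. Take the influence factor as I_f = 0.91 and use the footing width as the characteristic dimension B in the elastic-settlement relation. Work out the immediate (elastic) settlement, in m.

Immediate (elastic) settlement: S_e = q·B·(1−ν²)/E_s · I_f.
S_e = 115 × 3.2 × (1 − 0.26²) / 27800 × 0.91
    = 115 × 3.2 × 0.9324 / 27800 × 0.91
    = 0.01123 m

S_e ≈ 0.0112 m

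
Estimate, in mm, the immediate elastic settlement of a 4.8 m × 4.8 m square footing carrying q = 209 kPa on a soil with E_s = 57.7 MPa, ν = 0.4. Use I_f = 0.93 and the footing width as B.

S_e ≈ 13.6 mm

Immediate (elastic) settlement: S_e = q·B·(1−ν²)/E_s · I_f.
E_s = 57.7 MPa = 57700 kPa.
S_e = 209 × 4.8 × (1 − 0.4²) / 57700 × 0.93
    = 209 × 4.8 × 0.84 / 57700 × 0.93
    = 0.01358 m = 13.58 mm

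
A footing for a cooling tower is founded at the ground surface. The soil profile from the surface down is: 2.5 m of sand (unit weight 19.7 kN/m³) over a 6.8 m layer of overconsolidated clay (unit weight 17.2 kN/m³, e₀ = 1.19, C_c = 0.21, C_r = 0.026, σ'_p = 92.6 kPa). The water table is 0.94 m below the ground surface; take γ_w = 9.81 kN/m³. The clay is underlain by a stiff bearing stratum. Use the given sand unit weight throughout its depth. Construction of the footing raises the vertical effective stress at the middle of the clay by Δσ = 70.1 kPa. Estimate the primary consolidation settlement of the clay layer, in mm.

S_c ≈ 110 mm

Mid-depth of clay below the ground surface: z = 2.5 + 6.8/2 = 5.9 m.
Total vertical stress at mid-clay: σ_v = 19.7×2.5 + 17.2×3.4 = 107.73 kPa.
Pore pressure: u = 9.81×(5.9 − 0.94) = 48.658 kPa.
Initial effective stress: σ'_0 = σ_v − u = 107.73 − 48.658 = 59.072 kPa.
Final effective stress: σ'_f = 59.072 + 70.1 = 129.17 kPa.
σ'_f = 129.17 > σ'_p = 92.6 kPa, so the stress path crosses the preconsolidation pressure — recompression up to σ'_p, then virgin compression beyond:
S_c = H/(1+e₀)·[C_r·log₁₀(σ'_p/σ'_0) + C_c·log₁₀(σ'_f/σ'_p)]
    = 6.8/2.19 × [0.026×log₁₀(92.6/59.072) + 0.21×log₁₀(129.17/92.6)]
    = 3.105 × [0.005076 + 0.030356] = 0.11 m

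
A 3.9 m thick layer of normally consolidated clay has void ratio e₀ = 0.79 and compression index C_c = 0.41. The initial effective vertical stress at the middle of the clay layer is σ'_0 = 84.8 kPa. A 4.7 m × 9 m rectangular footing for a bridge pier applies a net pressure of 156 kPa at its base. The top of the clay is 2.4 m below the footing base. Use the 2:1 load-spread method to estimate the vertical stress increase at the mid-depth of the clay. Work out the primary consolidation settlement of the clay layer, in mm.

S_c ≈ 193 mm

Mid-depth of clay below the footing base: z = 2.4 + 3.9/2 = 4.35 m.
Stress increase at mid-clay by the 2:1 spreading method:
Δσ = qBL/((B+z)(L+z)) = 156×4.7×9/((4.7+4.35)(9+4.35)) = 54.618 kPa
Final effective stress: σ'_f = σ'_0 + Δσ = 84.8 + 54.618 = 139.42 kPa.
Normally consolidated clay, so the full stress increment lies on the virgin compression line:
S_c = C_c·H/(1+e₀)·log₁₀(σ'_f/σ'_0) = 0.41×3.9/(1+0.79)×log₁₀(139.42/84.8)
    = 0.8933 × 0.21593 = 0.1929 m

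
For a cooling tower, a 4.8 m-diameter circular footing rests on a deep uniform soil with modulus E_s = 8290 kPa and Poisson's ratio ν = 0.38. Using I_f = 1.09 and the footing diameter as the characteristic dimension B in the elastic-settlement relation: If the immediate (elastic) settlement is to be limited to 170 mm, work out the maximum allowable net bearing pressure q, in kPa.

S_e = q·B·(1−ν²)/E_s · I_f  ⇒  q = S_e·E_s / (B·(1−ν²)·I_f).
q = 0.17 × 8290 / (4.8 × 0.8556 × 1.09) = 314.8 kPa

q ≈ 315 kPa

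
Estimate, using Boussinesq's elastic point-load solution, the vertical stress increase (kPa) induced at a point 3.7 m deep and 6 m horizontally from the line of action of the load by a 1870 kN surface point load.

Boussinesq vertical stress below a point load on an elastic half-space:
Δσ_z = 3P/(2πz²) · [1 + (r/z)²]^(−5/2)
r/z = 6/3.7 = 1.6216; [1+(r/z)²]^(−5/2) = 0.039842.
Δσ_z = 3×1870/(2π×3.7²) × 0.039842 = 65.22 × 0.039842 = 2.598 kPa

Δσ_z ≈ 2.6 kPa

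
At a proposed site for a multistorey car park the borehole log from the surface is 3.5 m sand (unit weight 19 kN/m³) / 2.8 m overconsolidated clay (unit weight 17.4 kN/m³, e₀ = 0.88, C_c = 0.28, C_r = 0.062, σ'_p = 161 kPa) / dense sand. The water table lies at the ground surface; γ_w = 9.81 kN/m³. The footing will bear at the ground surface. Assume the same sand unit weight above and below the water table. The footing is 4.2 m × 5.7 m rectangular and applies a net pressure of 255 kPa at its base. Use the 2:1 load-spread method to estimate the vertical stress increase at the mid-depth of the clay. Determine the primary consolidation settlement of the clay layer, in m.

S_c ≈ 0.0364 m

Mid-depth of clay below the ground surface: z = 3.5 + 2.8/2 = 4.9 m.
Total vertical stress at mid-clay: σ_v = 19×3.5 + 17.4×1.4 = 90.86 kPa.
Pore pressure: u = 9.81×(4.9 − 0) = 48.069 kPa.
Initial effective stress: σ'_0 = σ_v − u = 90.86 − 48.069 = 42.791 kPa.
Stress increase at mid-clay by the 2:1 spreading method:
Δσ = qBL/((B+z)(L+z)) = 255×4.2×5.7/((4.2+4.9)(5.7+4.9)) = 63.287 kPa
Final effective stress: σ'_f = 42.791 + 63.287 = 106.08 kPa.
σ'_f = 106.08 ≤ σ'_p = 161 kPa, so the clay remains overconsolidated and only the recompression index applies:
S_c = C_r·H/(1+e₀)·log₁₀(σ'_f/σ'_0) = 0.062×2.8/1.88×log₁₀(106.08/42.791)
    = 0.092343 × 0.39428 = 0.03641 m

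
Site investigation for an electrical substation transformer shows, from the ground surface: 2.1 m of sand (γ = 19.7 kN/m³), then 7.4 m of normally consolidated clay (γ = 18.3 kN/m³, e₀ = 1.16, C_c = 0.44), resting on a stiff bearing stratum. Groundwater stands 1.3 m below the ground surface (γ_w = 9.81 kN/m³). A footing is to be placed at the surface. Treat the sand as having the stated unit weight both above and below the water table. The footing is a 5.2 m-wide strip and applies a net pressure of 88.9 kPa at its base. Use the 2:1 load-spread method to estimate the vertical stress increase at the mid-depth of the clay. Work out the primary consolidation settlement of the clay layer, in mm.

S_c ≈ 327 mm

Mid-depth of clay below the ground surface: z = 2.1 + 7.4/2 = 5.8 m.
Total vertical stress at mid-clay: σ_v = 19.7×2.1 + 18.3×3.7 = 109.08 kPa.
Pore pressure: u = 9.81×(5.8 − 1.3) = 44.145 kPa.
Initial effective stress: σ'_0 = σ_v − u = 109.08 − 44.145 = 64.935 kPa.
Stress increase at mid-clay by the 2:1 spreading method:
Δσ = qB/(B+z) = 88.9×5.2/(5.2+5.8) = 42.025 kPa
Final effective stress: σ'_f = σ'_0 + Δσ = 64.935 + 42.025 = 106.96 kPa.
Normally consolidated clay, so the full stress increment lies on the virgin compression line:
S_c = C_c·H/(1+e₀)·log₁₀(σ'_f/σ'_0) = 0.44×7.4/(1+1.16)×log₁₀(106.96/64.935)
    = 1.5074 × 0.21674 = 0.3267 m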